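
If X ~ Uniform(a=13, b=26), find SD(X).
3.7528

We have X ~ Uniform(a=13, b=26).

For a Uniform distribution with a=13, b=26:
σ = √Var(X) = 3.7528

The standard deviation is the square root of the variance.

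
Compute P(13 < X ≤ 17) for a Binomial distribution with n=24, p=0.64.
0.604999

We have X ~ Binomial(n=24, p=0.64).

To find P(13 < X ≤ 17), we use:
P(13 < X ≤ 17) = P(X ≤ 17) - P(X ≤ 13)
                 = F(17) - F(13)
                 = 0.817515 - 0.212516
                 = 0.604999

So there's approximately a 60.5% chance that X falls in this range.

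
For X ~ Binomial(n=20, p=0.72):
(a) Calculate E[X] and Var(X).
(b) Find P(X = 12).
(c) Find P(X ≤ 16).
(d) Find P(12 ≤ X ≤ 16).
(a) E[X] = 14.4000, Var(X) = 4.0320
(b) P(X = 12) = 0.092368
(c) P(X ≤ 16) = 0.853440
(d) P(12 ≤ X ≤ 16) = 0.775081

We have X ~ Binomial(n=20, p=0.72).

(a) Moments:
E[X] = 14.4000
Var(X) = 4.0320
σ = √Var(X) = 2.0080

(b) Point probability using PMF:
P(X = 12) = 0.092368

(c) Cumulative probability using CDF:
P(X ≤ 16) = F(16) = 0.853440

(d) Range probability:
P(12 ≤ X ≤ 16) = P(X ≤ 16) - P(X ≤ 11)
                   = F(16) - F(11)
                   = 0.853440 - 0.078360
                   = 0.775081

This means approximately 77.5% of outcomes fall in the interval [12, 16].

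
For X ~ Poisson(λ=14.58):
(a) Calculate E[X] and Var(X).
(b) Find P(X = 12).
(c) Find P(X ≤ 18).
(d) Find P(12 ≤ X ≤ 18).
(a) E[X] = 14.5800, Var(X) = 14.5800
(b) P(X = 12) = 0.089689
(c) P(X ≤ 18) = 0.847851
(d) P(12 ≤ X ≤ 18) = 0.633684

We have X ~ Poisson(λ=14.58).

(a) Moments:
E[X] = 14.5800
Var(X) = 14.5800
σ = √Var(X) = 3.8184

(b) Point probability using PMF:
P(X = 12) = 0.089689

(c) Cumulative probability using CDF:
P(X ≤ 18) = F(18) = 0.847851

(d) Range probability:
P(12 ≤ X ≤ 18) = P(X ≤ 18) - P(X ≤ 11)
                   = F(18) - F(11)
                   = 0.847851 - 0.214167
                   = 0.633684

This means approximately 63.4% of outcomes fall in the interval [12, 18].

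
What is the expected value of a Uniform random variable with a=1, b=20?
10.5000

We have X ~ Uniform(a=1, b=20).

For a Uniform distribution with a=1, b=20:
E[X] = 10.5000

This is the expected (average) value of X.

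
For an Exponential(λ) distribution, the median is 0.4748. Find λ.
λ = 1.4599

For X ~ Exponential(λ), the CDF is F(x) = 1 - e^(-λx).
The median m satisfies F(m) = 0.5:
1 - e^(-λm) = 0.5
e^(-λm) = 0.5
λm = ln(2)
m = ln(2) / λ

Given m = 0.4748:
λ = ln(2) / 0.4748 = 0.693147 / 0.4748 = 1.4599

Verification: ln(2) / 1.4599 = 0.4748 ✓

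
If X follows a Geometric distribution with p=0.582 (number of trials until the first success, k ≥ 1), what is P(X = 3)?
0.101689

We have X ~ Geometric(p=0.582) (number of trials until the first success, k ≥ 1).

For a Geometric distribution, the PMF gives us the probability of each outcome.

Using the PMF formula:
P(X = 3) = 0.101689

Rounded to 4 decimal places: 0.1017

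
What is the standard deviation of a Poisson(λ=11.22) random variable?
3.3496

We have X ~ Poisson(λ=11.22).

For a Poisson distribution with λ=11.22:
σ = √Var(X) = 3.3496

The standard deviation is the square root of the variance.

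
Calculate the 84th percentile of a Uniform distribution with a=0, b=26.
21.8400

We have X ~ Uniform(a=0, b=26).

We want to find x such that P(X ≤ x) = 0.84.

This is the 84th percentile, which means 84% of values fall below this point.

Using the inverse CDF (quantile function):
x = F⁻¹(0.84) = 21.8400

Verification: P(X ≤ 21.8400) = 0.84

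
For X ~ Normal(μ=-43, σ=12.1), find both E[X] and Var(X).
E[X] = -43.0000, Var(X) = 146.4100

We have X ~ Normal(μ=-43, σ=12.1).

For a Normal distribution with μ=-43, σ=12.1:

Expected value:
E[X] = -43.0000

Variance:
Var(X) = 146.4100

Standard deviation:
σ = √Var(X) = 12.1000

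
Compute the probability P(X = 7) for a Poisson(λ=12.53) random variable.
0.034795

We have X ~ Poisson(λ=12.53).

For a Poisson distribution, the PMF gives us the probability of each outcome.

Using the PMF formula:
P(X = 7) = 0.034795

Rounded to 4 decimal places: 0.0348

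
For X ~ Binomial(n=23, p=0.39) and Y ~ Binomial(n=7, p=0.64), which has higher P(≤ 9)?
Y has higher probability (P(Y ≤ 9) = 1.0000 > P(X ≤ 9) = 0.5952)

Compute P(≤ 9) for each distribution:

X ~ Binomial(n=23, p=0.39):
P(X ≤ 9) = 0.5952

Y ~ Binomial(n=7, p=0.64):
P(Y ≤ 9) = 1.0000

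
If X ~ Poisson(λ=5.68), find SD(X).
2.3833

We have X ~ Poisson(λ=5.68).

For a Poisson distribution with λ=5.68:
σ = √Var(X) = 2.3833

The standard deviation is the square root of the variance.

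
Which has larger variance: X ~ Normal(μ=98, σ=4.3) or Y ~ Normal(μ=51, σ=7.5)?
Y has larger variance (56.2500 > 18.4900)

Compute the variance for each distribution:

X ~ Normal(μ=98, σ=4.3):
Var(X) = 18.4900

Y ~ Normal(μ=51, σ=7.5):
Var(Y) = 56.2500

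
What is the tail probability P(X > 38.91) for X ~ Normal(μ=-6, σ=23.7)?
0.029050

We have X ~ Normal(μ=-6, σ=23.7).

P(X > 38.91) = 1 - P(X ≤ 38.91)
                = 1 - F(38.91)
                = 1 - 0.970950
                = 0.029050

So there's approximately a 2.9% chance that X exceeds 38.91.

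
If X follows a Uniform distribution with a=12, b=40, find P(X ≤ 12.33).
0.011786

We have X ~ Uniform(a=12, b=40).

The CDF gives us P(X ≤ k).

Using the CDF:
P(X ≤ 12.33) = 0.011786

This means there's approximately a 1.2% chance that X is at most 12.33.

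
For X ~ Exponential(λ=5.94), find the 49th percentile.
0.1134

We have X ~ Exponential(λ=5.94).

We want to find x such that P(X ≤ x) = 0.49.

This is the 49th percentile, which means 49% of values fall below this point.

Using the inverse CDF (quantile function):
x = F⁻¹(0.49) = 0.1134

Verification: P(X ≤ 0.1134) = 0.49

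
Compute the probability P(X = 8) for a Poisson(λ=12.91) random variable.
0.047331

We have X ~ Poisson(λ=12.91).

For a Poisson distribution, the PMF gives us the probability of each outcome.

Using the PMF formula:
P(X = 8) = 0.047331

Rounded to 4 decimal places: 0.0473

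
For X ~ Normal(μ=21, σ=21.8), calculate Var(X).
475.2400

We have X ~ Normal(μ=21, σ=21.8).

For a Normal distribution with μ=21, σ=21.8:
Var(X) = 475.2400

The variance measures the spread of the distribution around the mean.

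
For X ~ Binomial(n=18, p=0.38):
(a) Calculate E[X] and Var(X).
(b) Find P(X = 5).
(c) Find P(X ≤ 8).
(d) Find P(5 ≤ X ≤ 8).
(a) E[X] = 6.8400, Var(X) = 4.2408
(b) P(X = 5) = 0.135797
(c) P(X ≤ 8) = 0.791575
(d) P(5 ≤ X ≤ 8) = 0.665280

We have X ~ Binomial(n=18, p=0.38).

(a) Moments:
E[X] = 6.8400
Var(X) = 4.2408
σ = √Var(X) = 2.0593

(b) Point probability using PMF:
P(X = 5) = 0.135797

(c) Cumulative probability using CDF:
P(X ≤ 8) = F(8) = 0.791575

(d) Range probability:
P(5 ≤ X ≤ 8) = P(X ≤ 8) - P(X ≤ 4)
                   = F(8) - F(4)
                   = 0.791575 - 0.126295
                   = 0.665280

This means approximately 66.5% of outcomes fall in the interval [5, 8].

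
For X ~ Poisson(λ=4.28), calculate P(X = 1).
0.059247

We have X ~ Poisson(λ=4.28).

For a Poisson distribution, the PMF gives us the probability of each outcome.

Using the PMF formula:
P(X = 1) = 0.059247

Rounded to 4 decimal places: 0.0592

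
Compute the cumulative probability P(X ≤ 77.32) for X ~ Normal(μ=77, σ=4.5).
0.528345

We have X ~ Normal(μ=77, σ=4.5).

The CDF gives us P(X ≤ k).

Using the CDF:
P(X ≤ 77.32) = 0.528345

This means there's approximately a 52.8% chance that X is at most 77.32.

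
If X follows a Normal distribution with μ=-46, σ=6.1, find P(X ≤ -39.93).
0.840152

We have X ~ Normal(μ=-46, σ=6.1).

The CDF gives us P(X ≤ k).

Using the CDF:
P(X ≤ -39.93) = 0.840152

This means there's approximately a 84.0% chance that X is at most -39.93.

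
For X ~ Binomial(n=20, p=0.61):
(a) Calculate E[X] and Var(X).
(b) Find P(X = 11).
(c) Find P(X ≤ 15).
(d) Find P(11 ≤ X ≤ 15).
(a) E[X] = 12.2000, Var(X) = 4.7580
(b) P(X = 11) = 0.152551
(c) P(X ≤ 15) = 0.938993
(d) P(11 ≤ X ≤ 15) = 0.722738

We have X ~ Binomial(n=20, p=0.61).

(a) Moments:
E[X] = 12.2000
Var(X) = 4.7580
σ = √Var(X) = 2.1813

(b) Point probability using PMF:
P(X = 11) = 0.152551

(c) Cumulative probability using CDF:
P(X ≤ 15) = F(15) = 0.938993

(d) Range probability:
P(11 ≤ X ≤ 15) = P(X ≤ 15) - P(X ≤ 10)
                   = F(15) - F(10)
                   = 0.938993 - 0.216255
                   = 0.722738

This means approximately 72.3% of outcomes fall in the interval [11, 15].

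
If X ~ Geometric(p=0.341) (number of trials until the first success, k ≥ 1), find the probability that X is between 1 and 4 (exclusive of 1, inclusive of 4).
0.470400

We have X ~ Geometric(p=0.341) (number of trials until the first success, k ≥ 1).

To find P(1 < X ≤ 4), we use:
P(1 < X ≤ 4) = P(X ≤ 4) - P(X ≤ 1)
                 = F(4) - F(1)
                 = 0.811400 - 0.341000
                 = 0.470400

So there's approximately a 47.0% chance that X falls in this range.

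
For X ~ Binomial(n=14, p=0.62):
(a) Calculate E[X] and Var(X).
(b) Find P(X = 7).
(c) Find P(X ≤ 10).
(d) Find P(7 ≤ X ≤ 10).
(a) E[X] = 8.6800, Var(X) = 3.2984
(b) P(X = 7) = 0.138285
(c) P(X ≤ 10) = 0.841789
(d) P(7 ≤ X ≤ 10) = 0.725622

We have X ~ Binomial(n=14, p=0.62).

(a) Moments:
E[X] = 8.6800
Var(X) = 3.2984
σ = √Var(X) = 1.8161

(b) Point probability using PMF:
P(X = 7) = 0.138285

(c) Cumulative probability using CDF:
P(X ≤ 10) = F(10) = 0.841789

(d) Range probability:
P(7 ≤ X ≤ 10) = P(X ≤ 10) - P(X ≤ 6)
                   = F(10) - F(6)
                   = 0.841789 - 0.116167
                   = 0.725622

This means approximately 72.6% of outcomes fall in the interval [7, 10].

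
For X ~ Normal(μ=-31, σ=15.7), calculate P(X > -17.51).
0.195105

We have X ~ Normal(μ=-31, σ=15.7).

P(X > -17.51) = 1 - P(X ≤ -17.51)
                = 1 - F(-17.51)
                = 1 - 0.804895
                = 0.195105

So there's approximately a 19.5% chance that X exceeds -17.51.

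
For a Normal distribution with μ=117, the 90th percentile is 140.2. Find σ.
σ = 18.1031

For X ~ Normal(μ, σ), the p-th percentile satisfies x = μ + z_p × σ,
where z_p = Φ⁻¹(p) is the standard normal quantile.

Step 1: z_{0.9} = Φ⁻¹(0.9) = 1.2816

Step 2: Solve for σ:
140.2 = 117 + 1.2816 × σ
σ = (140.2 - 117) / 1.2816
σ = 23.20 / 1.2816
σ = 18.1031

Verification: μ + z × σ = 117 + 1.2816 × 18.1031 = 140.20 ✓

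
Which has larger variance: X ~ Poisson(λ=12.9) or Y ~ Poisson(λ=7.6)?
X has larger variance (12.9000 > 7.6000)

Compute the variance for each distribution:

X ~ Poisson(λ=12.9):
Var(X) = 12.9000

Y ~ Poisson(λ=7.6):
Var(Y) = 7.6000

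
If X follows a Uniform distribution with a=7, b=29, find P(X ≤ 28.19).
0.963182

We have X ~ Uniform(a=7, b=29).

The CDF gives us P(X ≤ k).

Using the CDF:
P(X ≤ 28.19) = 0.963182

This means there's approximately a 96.3% chance that X is at most 28.19.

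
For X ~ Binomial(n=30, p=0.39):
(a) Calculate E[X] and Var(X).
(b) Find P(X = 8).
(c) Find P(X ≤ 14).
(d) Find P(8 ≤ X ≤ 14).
(a) E[X] = 11.7000, Var(X) = 7.1370
(b) P(X = 8) = 0.059312
(c) P(X ≤ 14) = 0.852519
(d) P(8 ≤ X ≤ 14) = 0.797885

We have X ~ Binomial(n=30, p=0.39).

(a) Moments:
E[X] = 11.7000
Var(X) = 7.1370
σ = √Var(X) = 2.6715

(b) Point probability using PMF:
P(X = 8) = 0.059312

(c) Cumulative probability using CDF:
P(X ≤ 14) = F(14) = 0.852519

(d) Range probability:
P(8 ≤ X ≤ 14) = P(X ≤ 14) - P(X ≤ 7)
                   = F(14) - F(7)
                   = 0.852519 - 0.054634
                   = 0.797885

This means approximately 79.8% of outcomes fall in the interval [8, 14].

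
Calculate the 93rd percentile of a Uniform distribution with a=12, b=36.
34.3200

We have X ~ Uniform(a=12, b=36).

We want to find x such that P(X ≤ x) = 0.93.

This is the 93rd percentile, which means 93% of values fall below this point.

Using the inverse CDF (quantile function):
x = F⁻¹(0.93) = 34.3200

Verification: P(X ≤ 34.3200) = 0.93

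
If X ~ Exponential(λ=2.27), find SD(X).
0.4405

We have X ~ Exponential(λ=2.27).

For an Exponential distribution with λ=2.27:
σ = √Var(X) = 0.4405

The standard deviation is the square root of the variance.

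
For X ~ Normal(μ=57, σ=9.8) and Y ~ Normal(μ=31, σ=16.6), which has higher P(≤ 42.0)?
Y has higher probability (P(Y ≤ 42.0) = 0.7462 > P(X ≤ 42.0) = 0.0629)

Compute P(≤ 42.0) for each distribution:

X ~ Normal(μ=57, σ=9.8):
P(X ≤ 42.0) = 0.0629

Y ~ Normal(μ=31, σ=16.6):
P(Y ≤ 42.0) = 0.7462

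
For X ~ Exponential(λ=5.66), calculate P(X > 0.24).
0.257072

We have X ~ Exponential(λ=5.66).

P(X > 0.24) = 1 - P(X ≤ 0.24)
                = 1 - F(0.24)
                = 1 - 0.742928
                = 0.257072

So there's approximately a 25.7% chance that X exceeds 0.24.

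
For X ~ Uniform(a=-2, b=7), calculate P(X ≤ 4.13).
0.681111

We have X ~ Uniform(a=-2, b=7).

The CDF gives us P(X ≤ k).

Using the CDF:
P(X ≤ 4.13) = 0.681111

This means there's approximately a 68.1% chance that X is at most 4.13.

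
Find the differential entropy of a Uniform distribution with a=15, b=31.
2.7726 nats

We have X ~ Uniform(a=15, b=31).

The differential entropy measures the uncertainty or information content of the distribution.

For a Uniform distribution with a=15, b=31:
h(X) = 2.7726 nats

(In bits, this would be 4.0000 bits.)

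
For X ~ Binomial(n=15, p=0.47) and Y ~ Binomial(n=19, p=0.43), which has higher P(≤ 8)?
X has higher probability (P(X ≤ 8) = 0.7735 > P(Y ≤ 8) = 0.5647)

Compute P(≤ 8) for each distribution:

X ~ Binomial(n=15, p=0.47):
P(X ≤ 8) = 0.7735

Y ~ Binomial(n=19, p=0.43):
P(Y ≤ 8) = 0.5647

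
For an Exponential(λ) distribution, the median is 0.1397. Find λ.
λ = 4.9617

For X ~ Exponential(λ), the CDF is F(x) = 1 - e^(-λx).
The median m satisfies F(m) = 0.5:
1 - e^(-λm) = 0.5
e^(-λm) = 0.5
λm = ln(2)
m = ln(2) / λ

Given m = 0.1397:
λ = ln(2) / 0.1397 = 0.693147 / 0.1397 = 4.9617

Verification: ln(2) / 4.9617 = 0.1397 ✓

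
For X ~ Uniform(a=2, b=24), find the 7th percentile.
3.5400

We have X ~ Uniform(a=2, b=24).

We want to find x such that P(X ≤ x) = 0.07.

This is the 7th percentile, which means 7% of values fall below this point.

Using the inverse CDF (quantile function):
x = F⁻¹(0.07) = 3.5400

Verification: P(X ≤ 3.5400) = 0.07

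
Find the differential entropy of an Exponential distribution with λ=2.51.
0.0797 nats

We have X ~ Exponential(λ=2.51).

The differential entropy measures the uncertainty or information content of the distribution.

For an Exponential distribution with λ=2.51:
h(X) = 0.0797 nats

(In bits, this would be 0.1150 bits.)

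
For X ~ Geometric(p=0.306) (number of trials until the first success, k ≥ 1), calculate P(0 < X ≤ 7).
0.922462

We have X ~ Geometric(p=0.306) (number of trials until the first success, k ≥ 1).

To find P(0 < X ≤ 7), we use:
P(0 < X ≤ 7) = P(X ≤ 7) - P(X ≤ 0)
                 = F(7) - F(0)
                 = 0.922462 - 0.000000
                 = 0.922462

So there's approximately a 92.2% chance that X falls in this range.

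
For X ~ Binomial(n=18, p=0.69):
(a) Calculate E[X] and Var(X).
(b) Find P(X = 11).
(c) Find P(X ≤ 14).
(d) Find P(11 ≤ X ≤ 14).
(a) E[X] = 12.4200, Var(X) = 3.8502
(b) P(X = 11) = 0.147784
(c) P(X ≤ 14) = 0.856758
(d) P(11 ≤ X ≤ 14) = 0.693477

We have X ~ Binomial(n=18, p=0.69).

(a) Moments:
E[X] = 12.4200
Var(X) = 3.8502
σ = √Var(X) = 1.9622

(b) Point probability using PMF:
P(X = 11) = 0.147784

(c) Cumulative probability using CDF:
P(X ≤ 14) = F(14) = 0.856758

(d) Range probability:
P(11 ≤ X ≤ 14) = P(X ≤ 14) - P(X ≤ 10)
                   = F(14) - F(10)
                   = 0.856758 - 0.163281
                   = 0.693477

This means approximately 69.3% of outcomes fall in the interval [11, 14].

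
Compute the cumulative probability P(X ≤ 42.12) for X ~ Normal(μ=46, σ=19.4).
0.420740

We have X ~ Normal(μ=46, σ=19.4).

The CDF gives us P(X ≤ k).

Using the CDF:
P(X ≤ 42.12) = 0.420740

This means there's approximately a 42.1% chance that X is at most 42.12.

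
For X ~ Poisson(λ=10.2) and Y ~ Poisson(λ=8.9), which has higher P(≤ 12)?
Y has higher probability (P(Y ≤ 12) = 0.8829 > P(X ≤ 12) = 0.7722)

Compute P(≤ 12) for each distribution:

X ~ Poisson(λ=10.2):
P(X ≤ 12) = 0.7722

Y ~ Poisson(λ=8.9):
P(Y ≤ 12) = 0.8829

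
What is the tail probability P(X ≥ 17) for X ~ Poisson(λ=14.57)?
0.295258

We have X ~ Poisson(λ=14.57).

For discrete distributions, P(X ≥ 17) = 1 - P(X ≤ 16).

P(X ≤ 16) = 0.704742
P(X ≥ 17) = 1 - 0.704742 = 0.295258

So there's approximately a 29.5% chance that X is at least 17.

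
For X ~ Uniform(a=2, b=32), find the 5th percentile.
3.5000

We have X ~ Uniform(a=2, b=32).

We want to find x such that P(X ≤ x) = 0.05.

This is the 5th percentile, which means 5% of values fall below this point.

Using the inverse CDF (quantile function):
x = F⁻¹(0.05) = 3.5000

Verification: P(X ≤ 3.5000) = 0.05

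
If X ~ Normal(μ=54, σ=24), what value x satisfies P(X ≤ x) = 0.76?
70.9513

We have X ~ Normal(μ=54, σ=24).

We want to find x such that P(X ≤ x) = 0.76.

This is the 76th percentile, which means 76% of values fall below this point.

Using the inverse CDF (quantile function):
x = F⁻¹(0.76) = 70.9513

Verification: P(X ≤ 70.9513) = 0.76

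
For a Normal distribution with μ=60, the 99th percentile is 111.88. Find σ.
σ = 22.3010

For X ~ Normal(μ, σ), the p-th percentile satisfies x = μ + z_p × σ,
where z_p = Φ⁻¹(p) is the standard normal quantile.

Step 1: z_{0.99} = Φ⁻¹(0.99) = 2.3263

Step 2: Solve for σ:
111.88 = 60 + 2.3263 × σ
σ = (111.88 - 60) / 2.3263
σ = 51.88 / 2.3263
σ = 22.3010

Verification: μ + z × σ = 60 + 2.3263 × 22.3010 = 111.88 ✓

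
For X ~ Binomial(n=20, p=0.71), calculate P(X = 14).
0.190717

We have X ~ Binomial(n=20, p=0.71).

For a Binomial distribution, the PMF gives us the probability of each outcome.

Using the PMF formula:
P(X = 14) = 0.190717

Rounded to 4 decimal places: 0.1907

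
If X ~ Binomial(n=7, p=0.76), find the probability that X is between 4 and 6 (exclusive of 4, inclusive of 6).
0.630433

We have X ~ Binomial(n=7, p=0.76).

To find P(4 < X ≤ 6), we use:
P(4 < X ≤ 6) = P(X ≤ 6) - P(X ≤ 4)
                 = F(6) - F(4)
                 = 0.853548 - 0.223115
                 = 0.630433

So there's approximately a 63.0% chance that X falls in this range.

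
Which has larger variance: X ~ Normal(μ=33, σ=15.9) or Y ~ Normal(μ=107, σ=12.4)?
X has larger variance (252.8100 > 153.7600)

Compute the variance for each distribution:

X ~ Normal(μ=33, σ=15.9):
Var(X) = 252.8100

Y ~ Normal(μ=107, σ=12.4):
Var(Y) = 153.7600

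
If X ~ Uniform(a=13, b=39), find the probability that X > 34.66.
0.166923

We have X ~ Uniform(a=13, b=39).

P(X > 34.66) = 1 - P(X ≤ 34.66)
                = 1 - F(34.66)
                = 1 - 0.833077
                = 0.166923

So there's approximately a 16.7% chance that X exceeds 34.66.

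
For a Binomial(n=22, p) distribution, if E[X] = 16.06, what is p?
p = 0.73

For a Binomial(n, p) distribution:
E[X] = n × p

Given n = 22 and E[X] = 16.06:
16.06 = 22 × p
p = 16.06 / 22 = 0.73

Verification: Binomial(22, 0.73) has E[X] = 16.06 ✓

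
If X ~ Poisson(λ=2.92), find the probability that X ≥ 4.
0.334851

We have X ~ Poisson(λ=2.92).

For discrete distributions, P(X ≥ 4) = 1 - P(X ≤ 3).

P(X ≤ 3) = 0.665149
P(X ≥ 4) = 1 - 0.665149 = 0.334851

So there's approximately a 33.5% chance that X is at least 4.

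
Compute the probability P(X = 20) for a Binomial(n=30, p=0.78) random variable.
0.055449

We have X ~ Binomial(n=30, p=0.78).

For a Binomial distribution, the PMF gives us the probability of each outcome.

Using the PMF formula:
P(X = 20) = 0.055449

Rounded to 4 decimal places: 0.0554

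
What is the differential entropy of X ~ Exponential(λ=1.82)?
0.4012 nats

We have X ~ Exponential(λ=1.82).

The differential entropy measures the uncertainty or information content of the distribution.

For an Exponential distribution with λ=1.82:
h(X) = 0.4012 nats

(In bits, this would be 0.5788 bits.)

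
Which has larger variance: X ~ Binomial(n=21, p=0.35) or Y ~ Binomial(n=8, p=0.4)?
X has larger variance (4.7775 > 1.9200)

Compute the variance for each distribution:

X ~ Binomial(n=21, p=0.35):
Var(X) = 4.7775

Y ~ Binomial(n=8, p=0.4):
Var(Y) = 1.9200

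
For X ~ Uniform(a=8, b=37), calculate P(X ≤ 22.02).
0.483448

We have X ~ Uniform(a=8, b=37).

The CDF gives us P(X ≤ k).

Using the CDF:
P(X ≤ 22.02) = 0.483448

This means there's approximately a 48.3% chance that X is at most 22.02.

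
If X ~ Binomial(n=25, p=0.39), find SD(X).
2.4387

We have X ~ Binomial(n=25, p=0.39).

For a Binomial distribution with n=25, p=0.39:
σ = √Var(X) = 2.4387

The standard deviation is the square root of the variance.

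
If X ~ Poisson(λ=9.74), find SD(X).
3.1209

We have X ~ Poisson(λ=9.74).

For a Poisson distribution with λ=9.74:
σ = √Var(X) = 3.1209

The standard deviation is the square root of the variance.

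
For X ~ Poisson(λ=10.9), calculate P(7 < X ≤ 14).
0.711452

We have X ~ Poisson(λ=10.9).

To find P(7 < X ≤ 14), we use:
P(7 < X ≤ 14) = P(X ≤ 14) - P(X ≤ 7)
                 = F(14) - F(7)
                 = 0.861220 - 0.149767
                 = 0.711452

So there's approximately a 71.1% chance that X falls in this range.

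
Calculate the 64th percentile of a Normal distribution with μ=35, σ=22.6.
43.1012

We have X ~ Normal(μ=35, σ=22.6).

We want to find x such that P(X ≤ x) = 0.64.

This is the 64th percentile, which means 64% of values fall below this point.

Using the inverse CDF (quantile function):
x = F⁻¹(0.64) = 43.1012

Verification: P(X ≤ 43.1012) = 0.64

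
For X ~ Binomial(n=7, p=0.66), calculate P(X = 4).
0.261024

We have X ~ Binomial(n=7, p=0.66).

For a Binomial distribution, the PMF gives us the probability of each outcome.

Using the PMF formula:
P(X = 4) = 0.261024

Rounded to 4 decimal places: 0.2610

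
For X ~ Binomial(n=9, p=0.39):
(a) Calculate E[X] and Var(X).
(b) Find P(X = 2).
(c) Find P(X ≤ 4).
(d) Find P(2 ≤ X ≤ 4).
(a) E[X] = 3.5100, Var(X) = 2.1411
(b) P(X = 2) = 0.172084
(c) P(X ≤ 4) = 0.753977
(d) P(2 ≤ X ≤ 4) = 0.674994

We have X ~ Binomial(n=9, p=0.39).

(a) Moments:
E[X] = 3.5100
Var(X) = 2.1411
σ = √Var(X) = 1.4632

(b) Point probability using PMF:
P(X = 2) = 0.172084

(c) Cumulative probability using CDF:
P(X ≤ 4) = F(4) = 0.753977

(d) Range probability:
P(2 ≤ X ≤ 4) = P(X ≤ 4) - P(X ≤ 1)
                   = F(4) - F(1)
                   = 0.753977 - 0.078983
                   = 0.674994

This means approximately 67.5% of outcomes fall in the interval [2, 4].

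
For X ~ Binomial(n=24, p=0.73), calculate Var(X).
4.7304

We have X ~ Binomial(n=24, p=0.73).

For a Binomial distribution with n=24, p=0.73:
Var(X) = 4.7304

The variance measures the spread of the distribution around the mean.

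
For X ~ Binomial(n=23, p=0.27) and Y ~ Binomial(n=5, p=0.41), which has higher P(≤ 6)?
Y has higher probability (P(Y ≤ 6) = 1.0000 > P(X ≤ 6) = 0.5682)

Compute P(≤ 6) for each distribution:

X ~ Binomial(n=23, p=0.27):
P(X ≤ 6) = 0.5682

Y ~ Binomial(n=5, p=0.41):
P(Y ≤ 6) = 1.0000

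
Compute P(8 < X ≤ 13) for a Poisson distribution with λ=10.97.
0.549402

We have X ~ Poisson(λ=10.97).

To find P(8 < X ≤ 13), we use:
P(8 < X ≤ 13) = P(X ≤ 13) - P(X ≤ 8)
                 = F(13) - F(8)
                 = 0.784061 - 0.234660
                 = 0.549402

So there's approximately a 54.9% chance that X falls in this range.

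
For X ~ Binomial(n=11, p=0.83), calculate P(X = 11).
0.128783

We have X ~ Binomial(n=11, p=0.83).

For a Binomial distribution, the PMF gives us the probability of each outcome.

Using the PMF formula:
P(X = 11) = 0.128783

Rounded to 4 decimal places: 0.1288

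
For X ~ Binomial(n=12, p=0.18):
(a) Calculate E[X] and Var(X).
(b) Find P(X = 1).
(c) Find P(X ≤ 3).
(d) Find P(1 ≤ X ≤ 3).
(a) E[X] = 2.1600, Var(X) = 1.7712
(b) P(X = 1) = 0.243448
(c) P(X ≤ 3) = 0.844849
(d) P(1 ≤ X ≤ 3) = 0.752429

We have X ~ Binomial(n=12, p=0.18).

(a) Moments:
E[X] = 2.1600
Var(X) = 1.7712
σ = √Var(X) = 1.3309

(b) Point probability using PMF:
P(X = 1) = 0.243448

(c) Cumulative probability using CDF:
P(X ≤ 3) = F(3) = 0.844849

(d) Range probability:
P(1 ≤ X ≤ 3) = P(X ≤ 3) - P(X ≤ 0)
                   = F(3) - F(0)
                   = 0.844849 - 0.092420
                   = 0.752429

This means approximately 75.2% of outcomes fall in the interval [1, 3].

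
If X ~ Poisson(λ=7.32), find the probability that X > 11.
0.069148

We have X ~ Poisson(λ=7.32).

P(X > 11) = 1 - P(X ≤ 11)
                = 1 - F(11)
                = 1 - 0.930852
                = 0.069148

So there's approximately a 6.9% chance that X exceeds 11.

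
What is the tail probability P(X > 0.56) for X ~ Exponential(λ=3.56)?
0.136204

We have X ~ Exponential(λ=3.56).

P(X > 0.56) = 1 - P(X ≤ 0.56)
                = 1 - F(0.56)
                = 1 - 0.863796
                = 0.136204

So there's approximately a 13.6% chance that X exceeds 0.56.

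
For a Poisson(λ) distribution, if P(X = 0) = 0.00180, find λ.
λ = 6.3200

For a Poisson(λ) distribution, the PMF at 0 is:
P(X = 0) = λ^0 e^(-λ) / 0! = e^(-λ)

Given P(X = 0) = 0.00180:
e^(-λ) = 0.00180
-λ = ln(0.00180)
λ = -ln(0.00180) = 6.3200

Verification: e^(-6.3200) = 0.00180 ✓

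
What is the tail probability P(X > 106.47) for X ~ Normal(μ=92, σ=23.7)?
0.270749

We have X ~ Normal(μ=92, σ=23.7).

P(X > 106.47) = 1 - P(X ≤ 106.47)
                = 1 - F(106.47)
                = 1 - 0.729251
                = 0.270749

So there's approximately a 27.1% chance that X exceeds 106.47.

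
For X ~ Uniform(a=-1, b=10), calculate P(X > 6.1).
0.354545

We have X ~ Uniform(a=-1, b=10).

P(X > 6.1) = 1 - P(X ≤ 6.1)
                = 1 - F(6.1)
                = 1 - 0.645455
                = 0.354545

So there's approximately a 35.5% chance that X exceeds 6.1.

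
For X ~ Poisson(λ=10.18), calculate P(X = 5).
0.034549

We have X ~ Poisson(λ=10.18).

For a Poisson distribution, the PMF gives us the probability of each outcome.

Using the PMF formula:
P(X = 5) = 0.034549

Rounded to 4 decimal places: 0.0345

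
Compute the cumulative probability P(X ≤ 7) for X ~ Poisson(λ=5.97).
0.748100

We have X ~ Poisson(λ=5.97).

The CDF gives us P(X ≤ k).

Using the CDF:
P(X ≤ 7) = 0.748100

This means there's approximately a 74.8% chance that X is at most 7.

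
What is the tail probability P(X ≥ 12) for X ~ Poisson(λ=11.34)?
0.461252

We have X ~ Poisson(λ=11.34).

For discrete distributions, P(X ≥ 12) = 1 - P(X ≤ 11).

P(X ≤ 11) = 0.538748
P(X ≥ 12) = 1 - 0.538748 = 0.461252

So there's approximately a 46.1% chance that X is at least 12.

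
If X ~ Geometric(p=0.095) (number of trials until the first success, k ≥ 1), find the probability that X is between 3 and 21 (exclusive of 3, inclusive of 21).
0.618298

We have X ~ Geometric(p=0.095) (number of trials until the first success, k ≥ 1).

To find P(3 < X ≤ 21), we use:
P(3 < X ≤ 21) = P(X ≤ 21) - P(X ≤ 3)
                 = F(21) - F(3)
                 = 0.877081 - 0.258782
                 = 0.618298

So there's approximately a 61.8% chance that X falls in this range.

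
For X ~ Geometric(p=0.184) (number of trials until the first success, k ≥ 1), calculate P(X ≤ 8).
0.803428

We have X ~ Geometric(p=0.184) (number of trials until the first success, k ≥ 1).

The CDF gives us P(X ≤ k).

Using the CDF:
P(X ≤ 8) = 0.803428

This means there's approximately a 80.3% chance that X is at most 8.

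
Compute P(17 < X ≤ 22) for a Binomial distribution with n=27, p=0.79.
0.656418

We have X ~ Binomial(n=27, p=0.79).

To find P(17 < X ≤ 22), we use:
P(17 < X ≤ 22) = P(X ≤ 22) - P(X ≤ 17)
                 = F(22) - F(17)
                 = 0.697774 - 0.041356
                 = 0.656418

So there's approximately a 65.6% chance that X falls in this range.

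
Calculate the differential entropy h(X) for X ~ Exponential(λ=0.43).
1.8440 nats

We have X ~ Exponential(λ=0.43).

The differential entropy measures the uncertainty or information content of the distribution.

For an Exponential distribution with λ=0.43:
h(X) = 1.8440 nats

(In bits, this would be 2.6603 bits.)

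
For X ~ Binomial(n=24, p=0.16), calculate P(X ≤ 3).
0.450389

We have X ~ Binomial(n=24, p=0.16).

The CDF gives us P(X ≤ k).

Using the CDF:
P(X ≤ 3) = 0.450389

This means there's approximately a 45.0% chance that X is at most 3.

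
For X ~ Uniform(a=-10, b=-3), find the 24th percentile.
-8.3200

We have X ~ Uniform(a=-10, b=-3).

We want to find x such that P(X ≤ x) = 0.24.

This is the 24th percentile, which means 24% of values fall below this point.

Using the inverse CDF (quantile function):
x = F⁻¹(0.24) = -8.3200

Verification: P(X ≤ -8.3200) = 0.24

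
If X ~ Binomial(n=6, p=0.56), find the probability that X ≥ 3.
0.761021

We have X ~ Binomial(n=6, p=0.56).

For discrete distributions, P(X ≥ 3) = 1 - P(X ≤ 2).

P(X ≤ 2) = 0.238979
P(X ≥ 3) = 1 - 0.238979 = 0.761021

So there's approximately a 76.1% chance that X is at least 3.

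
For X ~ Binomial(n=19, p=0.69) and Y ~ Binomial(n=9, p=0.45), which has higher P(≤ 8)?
Y has higher probability (P(Y ≤ 8) = 0.9992 > P(X ≤ 8) = 0.0137)

Compute P(≤ 8) for each distribution:

X ~ Binomial(n=19, p=0.69):
P(X ≤ 8) = 0.0137

Y ~ Binomial(n=9, p=0.45):
P(Y ≤ 8) = 0.9992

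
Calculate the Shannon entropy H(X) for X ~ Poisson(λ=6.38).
2.3311 nats

We have X ~ Poisson(λ=6.38).

The Shannon entropy measures the uncertainty or information content of the distribution.

For a Poisson distribution with λ=6.38:
H(X) = 2.3311 nats

(In bits, this would be 3.3630 bits.)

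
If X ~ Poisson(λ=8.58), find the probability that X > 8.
0.487868

We have X ~ Poisson(λ=8.58).

P(X > 8) = 1 - P(X ≤ 8)
                = 1 - F(8)
                = 1 - 0.512132
                = 0.487868

So there's approximately a 48.8% chance that X exceeds 8.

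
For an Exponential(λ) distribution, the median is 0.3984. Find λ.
λ = 1.7398

For X ~ Exponential(λ), the CDF is F(x) = 1 - e^(-λx).
The median m satisfies F(m) = 0.5:
1 - e^(-λm) = 0.5
e^(-λm) = 0.5
λm = ln(2)
m = ln(2) / λ

Given m = 0.3984:
λ = ln(2) / 0.3984 = 0.693147 / 0.3984 = 1.7398

Verification: ln(2) / 1.7398 = 0.3984 ✓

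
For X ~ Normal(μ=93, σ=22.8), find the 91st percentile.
123.5692

We have X ~ Normal(μ=93, σ=22.8).

We want to find x such that P(X ≤ x) = 0.91.

This is the 91st percentile, which means 91% of values fall below this point.

Using the inverse CDF (quantile function):
x = F⁻¹(0.91) = 123.5692

Verification: P(X ≤ 123.5692) = 0.91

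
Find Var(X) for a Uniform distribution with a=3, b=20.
24.0833

We have X ~ Uniform(a=3, b=20).

For a Uniform distribution with a=3, b=20:
Var(X) = 24.0833

The variance measures the spread of the distribution around the mean.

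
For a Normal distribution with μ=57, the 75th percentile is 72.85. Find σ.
σ = 23.4992

For X ~ Normal(μ, σ), the p-th percentile satisfies x = μ + z_p × σ,
where z_p = Φ⁻¹(p) is the standard normal quantile.

Step 1: z_{0.75} = Φ⁻¹(0.75) = 0.6745

Step 2: Solve for σ:
72.85 = 57 + 0.6745 × σ
σ = (72.85 - 57) / 0.6745
σ = 15.85 / 0.6745
σ = 23.4992

Verification: μ + z × σ = 57 + 0.6745 × 23.4992 = 72.85 ✓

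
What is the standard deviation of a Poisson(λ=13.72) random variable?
3.7041

We have X ~ Poisson(λ=13.72).

For a Poisson distribution with λ=13.72:
σ = √Var(X) = 3.7041

The standard deviation is the square root of the variance.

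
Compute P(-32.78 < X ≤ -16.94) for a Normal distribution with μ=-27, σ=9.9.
0.565559

We have X ~ Normal(μ=-27, σ=9.9).

To find P(-32.78 < X ≤ -16.94), we use:
P(-32.78 < X ≤ -16.94) = P(X ≤ -16.94) - P(X ≤ -32.78)
                 = F(-16.94) - F(-32.78)
                 = 0.845224 - 0.279665
                 = 0.565559

So there's approximately a 56.6% chance that X falls in this range.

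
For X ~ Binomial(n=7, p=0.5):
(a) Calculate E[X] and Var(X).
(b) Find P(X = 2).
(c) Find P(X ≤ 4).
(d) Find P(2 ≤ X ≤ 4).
(a) E[X] = 3.5000, Var(X) = 1.7500
(b) P(X = 2) = 0.164062
(c) P(X ≤ 4) = 0.773438
(d) P(2 ≤ X ≤ 4) = 0.710938

We have X ~ Binomial(n=7, p=0.5).

(a) Moments:
E[X] = 3.5000
Var(X) = 1.7500
σ = √Var(X) = 1.3229

(b) Point probability using PMF:
P(X = 2) = 0.164062

(c) Cumulative probability using CDF:
P(X ≤ 4) = F(4) = 0.773438

(d) Range probability:
P(2 ≤ X ≤ 4) = P(X ≤ 4) - P(X ≤ 1)
                   = F(4) - F(1)
                   = 0.773438 - 0.062500
                   = 0.710938

This means approximately 71.1% of outcomes fall in the interval [2, 4].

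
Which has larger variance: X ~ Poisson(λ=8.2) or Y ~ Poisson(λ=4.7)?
X has larger variance (8.2000 > 4.7000)

Compute the variance for each distribution:

X ~ Poisson(λ=8.2):
Var(X) = 8.2000

Y ~ Poisson(λ=4.7):
Var(Y) = 4.7000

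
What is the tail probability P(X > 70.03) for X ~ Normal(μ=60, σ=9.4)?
0.142981

We have X ~ Normal(μ=60, σ=9.4).

P(X > 70.03) = 1 - P(X ≤ 70.03)
                = 1 - F(70.03)
                = 1 - 0.857019
                = 0.142981

So there's approximately a 14.3% chance that X exceeds 70.03.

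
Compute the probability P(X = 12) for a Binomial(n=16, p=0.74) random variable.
0.224257

We have X ~ Binomial(n=16, p=0.74).

For a Binomial distribution, the PMF gives us the probability of each outcome.

Using the PMF formula:
P(X = 12) = 0.224257

Rounded to 4 decimal places: 0.2243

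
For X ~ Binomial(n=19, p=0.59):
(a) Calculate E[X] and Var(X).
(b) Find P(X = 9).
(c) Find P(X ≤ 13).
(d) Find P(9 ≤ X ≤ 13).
(a) E[X] = 11.2100, Var(X) = 4.5961
(b) P(X = 9) = 0.107418
(c) P(X ≤ 13) = 0.857859
(d) P(9 ≤ X ≤ 13) = 0.753876

We have X ~ Binomial(n=19, p=0.59).

(a) Moments:
E[X] = 11.2100
Var(X) = 4.5961
σ = √Var(X) = 2.1439

(b) Point probability using PMF:
P(X = 9) = 0.107418

(c) Cumulative probability using CDF:
P(X ≤ 13) = F(13) = 0.857859

(d) Range probability:
P(9 ≤ X ≤ 13) = P(X ≤ 13) - P(X ≤ 8)
                   = F(13) - F(8)
                   = 0.857859 - 0.103983
                   = 0.753876

This means approximately 75.4% of outcomes fall in the interval [9, 13].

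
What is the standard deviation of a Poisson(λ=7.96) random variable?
2.8213

We have X ~ Poisson(λ=7.96).

For a Poisson distribution with λ=7.96:
σ = √Var(X) = 2.8213

The standard deviation is the square root of the variance.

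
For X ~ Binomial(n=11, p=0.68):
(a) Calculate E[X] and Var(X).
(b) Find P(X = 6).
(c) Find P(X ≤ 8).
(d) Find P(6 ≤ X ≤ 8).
(a) E[X] = 7.4800, Var(X) = 2.3936
(b) P(X = 6) = 0.153266
(c) P(X ≤ 8) = 0.736133
(d) P(6 ≤ X ≤ 8) = 0.633077

We have X ~ Binomial(n=11, p=0.68).

(a) Moments:
E[X] = 7.4800
Var(X) = 2.3936
σ = √Var(X) = 1.5471

(b) Point probability using PMF:
P(X = 6) = 0.153266

(c) Cumulative probability using CDF:
P(X ≤ 8) = F(8) = 0.736133

(d) Range probability:
P(6 ≤ X ≤ 8) = P(X ≤ 8) - P(X ≤ 5)
                   = F(8) - F(5)
                   = 0.736133 - 0.103056
                   = 0.633077

This means approximately 63.3% of outcomes fall in the interval [6, 8].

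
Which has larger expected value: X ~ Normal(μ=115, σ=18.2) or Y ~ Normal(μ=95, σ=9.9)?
X has larger mean (115.0000 > 95.0000)

Compute the expected value for each distribution:

X ~ Normal(μ=115, σ=18.2):
E[X] = 115.0000

Y ~ Normal(μ=95, σ=9.9):
E[Y] = 95.0000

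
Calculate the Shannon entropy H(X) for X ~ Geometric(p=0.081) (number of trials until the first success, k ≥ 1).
3.4717 nats

We have X ~ Geometric(p=0.081) (number of trials until the first success, k ≥ 1).

The Shannon entropy measures the uncertainty or information content of the distribution.

For a Geometric distribution with p=0.081 (number of trials until the first success, k ≥ 1):
H(X) = 3.4717 nats

(In bits, this would be 5.0086 bits.)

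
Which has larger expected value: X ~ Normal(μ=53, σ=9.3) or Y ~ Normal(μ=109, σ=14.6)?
Y has larger mean (109.0000 > 53.0000)

Compute the expected value for each distribution:

X ~ Normal(μ=53, σ=9.3):
E[X] = 53.0000

Y ~ Normal(μ=109, σ=14.6):
E[Y] = 109.0000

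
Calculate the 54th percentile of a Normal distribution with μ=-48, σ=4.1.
-47.5882

We have X ~ Normal(μ=-48, σ=4.1).

We want to find x such that P(X ≤ x) = 0.54.

This is the 54th percentile, which means 54% of values fall below this point.

Using the inverse CDF (quantile function):
x = F⁻¹(0.54) = -47.5882

Verification: P(X ≤ -47.5882) = 0.54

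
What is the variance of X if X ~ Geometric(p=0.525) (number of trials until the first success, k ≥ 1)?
1.7234

We have X ~ Geometric(p=0.525) (number of trials until the first success, k ≥ 1).

For a Geometric distribution with p=0.525 (number of trials until the first success, k ≥ 1):
Var(X) = 1.7234

The variance measures the spread of the distribution around the mean.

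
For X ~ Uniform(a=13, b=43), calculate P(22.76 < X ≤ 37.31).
0.485000

We have X ~ Uniform(a=13, b=43).

To find P(22.76 < X ≤ 37.31), we use:
P(22.76 < X ≤ 37.31) = P(X ≤ 37.31) - P(X ≤ 22.76)
                 = F(37.31) - F(22.76)
                 = 0.810333 - 0.325333
                 = 0.485000

So there's approximately a 48.5% chance that X falls in this range.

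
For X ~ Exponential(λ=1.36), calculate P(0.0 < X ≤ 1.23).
0.812279

We have X ~ Exponential(λ=1.36).

To find P(0.0 < X ≤ 1.23), we use:
P(0.0 < X ≤ 1.23) = P(X ≤ 1.23) - P(X ≤ 0.0)
                 = F(1.23) - F(0.0)
                 = 0.812279 - 0.000000
                 = 0.812279

So there's approximately a 81.2% chance that X falls in this range.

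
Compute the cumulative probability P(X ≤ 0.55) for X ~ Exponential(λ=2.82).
0.787964

We have X ~ Exponential(λ=2.82).

The CDF gives us P(X ≤ k).

Using the CDF:
P(X ≤ 0.55) = 0.787964

This means there's approximately a 78.8% chance that X is at most 0.55.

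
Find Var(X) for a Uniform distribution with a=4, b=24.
33.3333

We have X ~ Uniform(a=4, b=24).

For a Uniform distribution with a=4, b=24:
Var(X) = 33.3333

The variance measures the spread of the distribution around the mean.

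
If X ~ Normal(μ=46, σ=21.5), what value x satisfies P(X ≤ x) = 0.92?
76.2090

We have X ~ Normal(μ=46, σ=21.5).

We want to find x such that P(X ≤ x) = 0.92.

This is the 92nd percentile, which means 92% of values fall below this point.

Using the inverse CDF (quantile function):
x = F⁻¹(0.92) = 76.2090

Verification: P(X ≤ 76.2090) = 0.92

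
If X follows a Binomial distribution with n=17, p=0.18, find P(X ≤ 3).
0.633110

We have X ~ Binomial(n=17, p=0.18).

The CDF gives us P(X ≤ k).

Using the CDF:
P(X ≤ 3) = 0.633110

This means there's approximately a 63.3% chance that X is at most 3.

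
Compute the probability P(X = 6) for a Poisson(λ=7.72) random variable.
0.130502

We have X ~ Poisson(λ=7.72).

For a Poisson distribution, the PMF gives us the probability of each outcome.

Using the PMF formula:
P(X = 6) = 0.130502

Rounded to 4 decimal places: 0.1305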